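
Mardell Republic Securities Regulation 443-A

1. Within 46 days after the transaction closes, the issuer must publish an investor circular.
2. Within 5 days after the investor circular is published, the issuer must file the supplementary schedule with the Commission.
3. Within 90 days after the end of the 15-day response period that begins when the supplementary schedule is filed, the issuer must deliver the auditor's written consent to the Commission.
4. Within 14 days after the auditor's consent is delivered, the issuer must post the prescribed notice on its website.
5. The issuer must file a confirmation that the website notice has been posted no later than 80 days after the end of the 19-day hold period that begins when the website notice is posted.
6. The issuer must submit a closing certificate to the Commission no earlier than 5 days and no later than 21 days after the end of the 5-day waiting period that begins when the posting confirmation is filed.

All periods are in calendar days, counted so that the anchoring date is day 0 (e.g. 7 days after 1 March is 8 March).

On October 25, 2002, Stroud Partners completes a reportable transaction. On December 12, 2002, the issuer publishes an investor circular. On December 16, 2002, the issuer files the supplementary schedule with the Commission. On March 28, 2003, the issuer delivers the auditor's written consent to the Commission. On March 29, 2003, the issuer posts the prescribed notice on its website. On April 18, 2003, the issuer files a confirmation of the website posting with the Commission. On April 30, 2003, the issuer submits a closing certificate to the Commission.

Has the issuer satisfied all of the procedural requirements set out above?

No

Step 1: 46 days after October 25, 2002 (when the transaction closes) is December 10, 2002; not done until December 12, 2002, 2 days after the deadline.
The procedure was therefore not followed at step 1.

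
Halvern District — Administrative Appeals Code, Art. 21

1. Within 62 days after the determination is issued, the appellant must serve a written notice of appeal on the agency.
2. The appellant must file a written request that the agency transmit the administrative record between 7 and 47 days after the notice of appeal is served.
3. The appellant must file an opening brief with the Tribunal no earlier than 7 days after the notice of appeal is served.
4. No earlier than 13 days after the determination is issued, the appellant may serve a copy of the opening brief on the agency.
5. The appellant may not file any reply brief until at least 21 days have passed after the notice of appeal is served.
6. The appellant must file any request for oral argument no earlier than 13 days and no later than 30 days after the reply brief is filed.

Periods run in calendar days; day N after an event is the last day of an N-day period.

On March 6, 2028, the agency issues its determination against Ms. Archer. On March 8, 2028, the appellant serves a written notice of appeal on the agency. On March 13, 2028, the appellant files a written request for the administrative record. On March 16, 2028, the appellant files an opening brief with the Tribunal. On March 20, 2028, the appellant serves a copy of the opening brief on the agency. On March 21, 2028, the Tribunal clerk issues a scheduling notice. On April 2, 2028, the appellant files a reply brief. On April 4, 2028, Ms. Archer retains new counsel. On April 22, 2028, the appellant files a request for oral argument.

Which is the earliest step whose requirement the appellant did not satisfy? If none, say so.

Step 2

(1) due by March 6, 2028 + 62 days = May 7, 2028; done March 8, 2028 — timely.
(2) the permitted window runs from March 8, 2028 + 7 = March 15, 2028 to March 8, 2028 + 47 = April 24, 2028; done March 13, 2028 — 2 days before the window opened.
Later steps need not be reached.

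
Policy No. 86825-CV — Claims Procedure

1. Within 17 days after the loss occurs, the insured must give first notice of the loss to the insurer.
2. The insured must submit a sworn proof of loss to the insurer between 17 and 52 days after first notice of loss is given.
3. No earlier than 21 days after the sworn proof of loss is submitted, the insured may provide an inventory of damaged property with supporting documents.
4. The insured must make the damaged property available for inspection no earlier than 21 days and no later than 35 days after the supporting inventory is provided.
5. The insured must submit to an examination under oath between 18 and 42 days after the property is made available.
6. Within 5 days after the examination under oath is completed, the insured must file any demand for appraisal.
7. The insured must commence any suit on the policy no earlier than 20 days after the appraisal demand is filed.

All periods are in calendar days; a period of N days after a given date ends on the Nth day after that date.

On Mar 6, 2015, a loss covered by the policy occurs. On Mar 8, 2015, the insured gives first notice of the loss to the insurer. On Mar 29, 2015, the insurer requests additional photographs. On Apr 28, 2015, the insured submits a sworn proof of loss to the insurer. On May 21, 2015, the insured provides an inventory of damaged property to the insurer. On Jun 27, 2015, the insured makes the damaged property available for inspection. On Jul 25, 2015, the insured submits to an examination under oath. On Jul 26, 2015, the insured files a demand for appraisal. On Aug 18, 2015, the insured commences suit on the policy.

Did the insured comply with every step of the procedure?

Step 1 — counting 17 days from Mar 6, 2015 (when the loss occurs) gives a deadline of Mar 23, 2015; done Mar 8, 2015 — timely.
Step 2 — 17 and 52 days from Mar 8, 2015 (when first notice of loss is given) are Mar 25, 2015 and Apr 29, 2015 respectively; Apr 28, 2015 falls inside that range.
Step 3 — must wait 21 days from Apr 28, 2015 (when the sworn proof of loss is submitted), so not before May 19, 2015; May 21, 2015 is on or after that date.
Step 4 — 21 and 35 days from May 21, 2015 (when the supporting inventory is provided) are Jun 11, 2015 and Jun 25, 2015 respectively; done Jun 27, 2015 — 2 days after the window closed.

No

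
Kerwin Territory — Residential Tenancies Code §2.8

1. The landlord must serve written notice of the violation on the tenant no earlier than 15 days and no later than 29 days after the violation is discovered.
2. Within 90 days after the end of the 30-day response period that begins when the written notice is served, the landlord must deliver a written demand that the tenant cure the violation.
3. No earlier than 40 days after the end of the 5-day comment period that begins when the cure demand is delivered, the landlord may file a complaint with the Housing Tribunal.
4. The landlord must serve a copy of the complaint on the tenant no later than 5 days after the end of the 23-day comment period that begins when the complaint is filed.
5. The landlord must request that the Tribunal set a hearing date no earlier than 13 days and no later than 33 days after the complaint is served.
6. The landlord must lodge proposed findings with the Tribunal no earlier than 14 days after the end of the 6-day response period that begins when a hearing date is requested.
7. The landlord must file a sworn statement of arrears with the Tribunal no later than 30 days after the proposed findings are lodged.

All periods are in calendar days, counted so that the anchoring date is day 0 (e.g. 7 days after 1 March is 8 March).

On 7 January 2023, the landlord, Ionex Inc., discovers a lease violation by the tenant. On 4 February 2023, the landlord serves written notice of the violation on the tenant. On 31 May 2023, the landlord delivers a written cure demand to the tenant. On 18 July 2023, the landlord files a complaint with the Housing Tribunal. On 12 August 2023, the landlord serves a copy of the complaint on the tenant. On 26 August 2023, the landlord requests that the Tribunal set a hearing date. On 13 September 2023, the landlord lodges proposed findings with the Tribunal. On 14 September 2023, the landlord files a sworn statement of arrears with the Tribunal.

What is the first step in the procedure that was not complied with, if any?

(1) the permitted window runs from 7 January 2023 + 15 = 22 January 2023 to 7 January 2023 + 29 = 5 February 2023; done 4 February 2023 — within the window.
(2) due by 6 March 2023 + 90 days = 4 June 2023; 31 May 2023 is within that limit.
(3) permitted from 5 June 2023 + 40 days = 15 July 2023 onward; done 18 July 2023 — permitted.
(4) due by 10 August 2023 + 5 days = 15 August 2023; done 12 August 2023 — timely.
(5) the permitted window runs from 12 August 2023 + 13 = 25 August 2023 to 12 August 2023 + 33 = 14 September 2023; 26 August 2023 falls inside that range.
(6) permitted from 1 September 2023 + 14 days = 15 September 2023 onward; 13 September 2023 is 2 days before the earliest permitted date.

Step 6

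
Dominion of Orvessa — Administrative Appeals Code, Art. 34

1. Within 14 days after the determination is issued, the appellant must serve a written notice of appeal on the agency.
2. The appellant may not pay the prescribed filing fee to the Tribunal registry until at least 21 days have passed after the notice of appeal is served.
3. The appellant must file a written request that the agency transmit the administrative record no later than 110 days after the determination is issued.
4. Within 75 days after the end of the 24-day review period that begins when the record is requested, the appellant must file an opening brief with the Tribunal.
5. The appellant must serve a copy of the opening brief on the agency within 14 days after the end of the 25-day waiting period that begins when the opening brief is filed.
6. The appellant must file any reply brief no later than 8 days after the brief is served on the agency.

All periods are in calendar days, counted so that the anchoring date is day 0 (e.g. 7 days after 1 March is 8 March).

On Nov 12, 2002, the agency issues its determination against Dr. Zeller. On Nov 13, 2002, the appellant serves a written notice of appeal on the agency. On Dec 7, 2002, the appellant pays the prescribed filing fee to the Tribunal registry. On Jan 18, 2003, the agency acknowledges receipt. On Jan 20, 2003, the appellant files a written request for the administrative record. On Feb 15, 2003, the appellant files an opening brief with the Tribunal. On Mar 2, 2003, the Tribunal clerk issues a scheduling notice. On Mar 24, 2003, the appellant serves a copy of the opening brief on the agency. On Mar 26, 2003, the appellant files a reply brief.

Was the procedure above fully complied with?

Yes

(1) due by Nov 12, 2002 + 14 days = Nov 26, 2002; done Nov 13, 2002 — timely.
(2) permitted from Nov 13, 2002 + 21 days = Dec 4, 2002 onward; done Dec 7, 2002 — permitted.
(3) due by Nov 12, 2002 + 110 days = Mar 2, 2003; done Jan 20, 2003 — timely.
(4) due by Feb 13, 2003 + 75 days = Apr 29, 2003; Feb 15, 2003 is within that limit.
(5) due by Mar 12, 2003 + 14 days = Mar 26, 2003; done Mar 24, 2003 — timely.
(6) due by Mar 24, 2003 + 8 days = Apr 1, 2003; done Mar 26, 2003 — timely.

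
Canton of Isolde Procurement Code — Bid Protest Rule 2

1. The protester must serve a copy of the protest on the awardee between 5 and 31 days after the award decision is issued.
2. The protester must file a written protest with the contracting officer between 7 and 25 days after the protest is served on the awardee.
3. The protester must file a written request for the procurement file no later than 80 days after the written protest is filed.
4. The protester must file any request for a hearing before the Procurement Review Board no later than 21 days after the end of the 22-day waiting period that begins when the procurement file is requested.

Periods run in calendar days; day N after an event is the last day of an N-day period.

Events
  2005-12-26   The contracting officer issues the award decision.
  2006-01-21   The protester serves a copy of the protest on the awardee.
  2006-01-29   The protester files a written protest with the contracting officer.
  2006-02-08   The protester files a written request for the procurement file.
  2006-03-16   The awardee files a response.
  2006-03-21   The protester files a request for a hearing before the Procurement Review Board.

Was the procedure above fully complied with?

Yes

(1) the permitted window runs from 2005-12-26 + 5 = 2005-12-31 to 2005-12-26 + 31 = 2006-01-26; done 2006-01-21, which is between those dates.
(2) the permitted window runs from 2006-01-21 + 7 = 2006-01-28 to 2006-01-21 + 25 = 2006-02-15; done 2006-01-29, which is between those dates.
(3) due by 2006-01-29 + 80 days = 2006-04-19; done 2006-02-08 — timely.
(4) due by 2006-03-02 + 21 days = 2006-03-23; done 2006-03-21 — timely.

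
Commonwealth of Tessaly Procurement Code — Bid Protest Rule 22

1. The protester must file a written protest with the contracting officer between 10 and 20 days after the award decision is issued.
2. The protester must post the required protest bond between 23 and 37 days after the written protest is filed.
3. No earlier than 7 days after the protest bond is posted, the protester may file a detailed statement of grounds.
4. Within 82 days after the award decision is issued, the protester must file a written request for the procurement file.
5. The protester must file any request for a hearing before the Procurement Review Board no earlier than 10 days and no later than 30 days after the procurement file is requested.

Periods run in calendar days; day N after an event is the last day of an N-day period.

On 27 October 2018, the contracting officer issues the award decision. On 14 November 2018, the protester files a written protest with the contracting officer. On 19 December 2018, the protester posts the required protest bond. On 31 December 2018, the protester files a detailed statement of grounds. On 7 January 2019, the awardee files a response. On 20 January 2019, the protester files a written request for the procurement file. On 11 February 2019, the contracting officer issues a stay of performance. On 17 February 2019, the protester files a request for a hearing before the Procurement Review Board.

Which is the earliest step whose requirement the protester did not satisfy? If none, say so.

Step 4

Step 1: the window is 10–20 days after 27 October 2018 (when the award decision is issued), so 6 November 2018 through 16 November 2018; done 14 November 2018, which is between those dates.
Step 2: the window is 23–37 days after 14 November 2018 (when the written protest is filed), so 7 December 2018 through 21 December 2018; done 19 December 2018 — within the window.
Step 3: the earliest permitted date is 7 days after 19 December 2018 (when the protest bond is posted), i.e. 26 December 2018; done 31 December 2018, after the minimum wait.
Step 4: 82 days after 27 October 2018 (when the award decision is issued) is 17 January 2019; done 20 January 2019 — 3 days late.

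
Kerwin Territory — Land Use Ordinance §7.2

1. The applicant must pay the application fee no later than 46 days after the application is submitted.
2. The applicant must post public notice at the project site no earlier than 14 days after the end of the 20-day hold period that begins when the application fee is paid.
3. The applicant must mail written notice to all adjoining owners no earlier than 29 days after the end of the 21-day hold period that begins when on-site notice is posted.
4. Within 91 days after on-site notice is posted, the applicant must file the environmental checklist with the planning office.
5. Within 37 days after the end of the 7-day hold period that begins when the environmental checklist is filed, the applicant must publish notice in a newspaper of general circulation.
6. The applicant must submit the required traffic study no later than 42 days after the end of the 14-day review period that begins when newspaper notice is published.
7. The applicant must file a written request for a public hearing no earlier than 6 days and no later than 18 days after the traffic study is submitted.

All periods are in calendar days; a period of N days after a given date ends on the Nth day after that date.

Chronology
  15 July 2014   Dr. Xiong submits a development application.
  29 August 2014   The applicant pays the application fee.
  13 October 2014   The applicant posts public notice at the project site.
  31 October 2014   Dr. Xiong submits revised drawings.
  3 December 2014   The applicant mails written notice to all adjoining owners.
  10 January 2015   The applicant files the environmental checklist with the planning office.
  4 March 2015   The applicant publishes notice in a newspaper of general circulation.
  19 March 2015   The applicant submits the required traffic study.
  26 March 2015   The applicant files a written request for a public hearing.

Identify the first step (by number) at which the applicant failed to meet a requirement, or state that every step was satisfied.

Step 1 — counting 46 days from 15 July 2014 (when the application is submitted) gives a deadline of 30 August 2014; 29 August 2014 is within that limit.
Step 2 — must wait 14 days from 18 September 2014 (end of the 20-day hold period, which began when the application fee is paid on 29 August 2014), so not before 2 October 2014; done 13 October 2014 — permitted.
Step 3 — must wait 29 days from 3 November 2014 (end of the 21-day hold period, which began when on-site notice is posted on 13 October 2014), so not before 2 December 2014; done 3 December 2014, after the minimum wait.
Step 4 — counting 91 days from 13 October 2014 (when on-site notice is posted) gives a deadline of 12 January 2015; completed 10 January 2015, before the deadline.
Step 5 — counting 37 days from 17 January 2015 (end of the 7-day hold period, which began when the environmental checklist is filed on 10 January 2015) gives a deadline of 23 February 2015; not done until 4 March 2015, 9 days after the deadline.

Step 5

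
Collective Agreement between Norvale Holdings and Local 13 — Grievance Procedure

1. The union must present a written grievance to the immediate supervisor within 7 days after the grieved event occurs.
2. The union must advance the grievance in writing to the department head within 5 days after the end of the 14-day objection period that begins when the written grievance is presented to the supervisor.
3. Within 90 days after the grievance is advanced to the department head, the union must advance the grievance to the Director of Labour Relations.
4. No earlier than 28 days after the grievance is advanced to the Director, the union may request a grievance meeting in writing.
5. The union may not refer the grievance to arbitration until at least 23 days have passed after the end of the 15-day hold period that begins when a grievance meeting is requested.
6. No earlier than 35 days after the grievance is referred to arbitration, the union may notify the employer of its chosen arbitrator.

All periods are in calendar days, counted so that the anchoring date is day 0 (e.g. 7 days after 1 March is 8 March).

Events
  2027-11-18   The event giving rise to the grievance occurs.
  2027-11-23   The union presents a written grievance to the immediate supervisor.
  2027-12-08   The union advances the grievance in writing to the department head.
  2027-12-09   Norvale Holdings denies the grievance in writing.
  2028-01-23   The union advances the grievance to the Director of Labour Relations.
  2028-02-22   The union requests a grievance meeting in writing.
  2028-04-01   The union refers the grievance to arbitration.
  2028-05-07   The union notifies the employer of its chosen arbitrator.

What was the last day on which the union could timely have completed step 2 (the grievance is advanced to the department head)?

2027-12-12

The written grievance is presented to the supervisor on 2027-11-23; the 14-day objection period therefore ends 2027-12-07, and step 2 runs from that date. 5 days after 2027-12-07 is 2027-12-12.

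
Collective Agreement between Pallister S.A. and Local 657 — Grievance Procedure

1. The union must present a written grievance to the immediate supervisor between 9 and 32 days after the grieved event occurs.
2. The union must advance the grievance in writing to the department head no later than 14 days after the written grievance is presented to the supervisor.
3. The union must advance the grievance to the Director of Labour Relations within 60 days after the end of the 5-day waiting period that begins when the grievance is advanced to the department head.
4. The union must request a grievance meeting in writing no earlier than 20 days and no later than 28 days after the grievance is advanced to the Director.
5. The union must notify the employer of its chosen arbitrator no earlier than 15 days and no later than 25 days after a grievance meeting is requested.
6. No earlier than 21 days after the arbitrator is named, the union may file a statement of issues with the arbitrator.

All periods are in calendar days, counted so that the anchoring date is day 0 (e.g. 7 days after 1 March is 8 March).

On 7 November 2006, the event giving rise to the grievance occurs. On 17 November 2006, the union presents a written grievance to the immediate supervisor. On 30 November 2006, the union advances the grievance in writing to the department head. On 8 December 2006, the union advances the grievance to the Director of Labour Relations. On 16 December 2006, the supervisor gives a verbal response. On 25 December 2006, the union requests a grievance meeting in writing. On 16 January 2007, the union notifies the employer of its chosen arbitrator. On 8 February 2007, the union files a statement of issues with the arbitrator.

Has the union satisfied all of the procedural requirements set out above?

No

(1) the permitted window runs from 7 November 2006 + 9 = 16 November 2006 to 7 November 2006 + 32 = 9 December 2006; 17 November 2006 falls inside that range.
(2) due by 17 November 2006 + 14 days = 1 December 2006; 30 November 2006 is within that limit.
(3) due by 5 December 2006 + 60 days = 3 February 2007; 8 December 2006 is within that limit.
(4) the permitted window runs from 8 December 2006 + 20 = 28 December 2006 to 8 December 2006 + 28 = 5 January 2007; 25 December 2006 is 3 days too early.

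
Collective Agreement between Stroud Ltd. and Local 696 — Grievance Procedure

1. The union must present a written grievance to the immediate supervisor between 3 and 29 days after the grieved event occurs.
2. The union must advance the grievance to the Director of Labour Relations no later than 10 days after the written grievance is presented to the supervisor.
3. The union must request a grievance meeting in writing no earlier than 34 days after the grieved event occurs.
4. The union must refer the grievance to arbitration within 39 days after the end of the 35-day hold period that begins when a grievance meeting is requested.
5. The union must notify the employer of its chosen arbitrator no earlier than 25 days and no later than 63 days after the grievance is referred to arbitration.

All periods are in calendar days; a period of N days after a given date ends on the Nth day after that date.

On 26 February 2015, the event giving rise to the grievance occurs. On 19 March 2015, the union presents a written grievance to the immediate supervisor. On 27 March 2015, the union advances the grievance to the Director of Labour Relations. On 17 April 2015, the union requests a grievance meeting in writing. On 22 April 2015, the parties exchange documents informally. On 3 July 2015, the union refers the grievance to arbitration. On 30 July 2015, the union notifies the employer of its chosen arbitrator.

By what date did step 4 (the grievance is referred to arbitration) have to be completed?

A grievance meeting is requested on 17 April 2015; the 35-day hold period therefore ends 22 May 2015, and step 4 runs from that date. 39 days after 22 May 2015 is 30 June 2015.

30 June 2015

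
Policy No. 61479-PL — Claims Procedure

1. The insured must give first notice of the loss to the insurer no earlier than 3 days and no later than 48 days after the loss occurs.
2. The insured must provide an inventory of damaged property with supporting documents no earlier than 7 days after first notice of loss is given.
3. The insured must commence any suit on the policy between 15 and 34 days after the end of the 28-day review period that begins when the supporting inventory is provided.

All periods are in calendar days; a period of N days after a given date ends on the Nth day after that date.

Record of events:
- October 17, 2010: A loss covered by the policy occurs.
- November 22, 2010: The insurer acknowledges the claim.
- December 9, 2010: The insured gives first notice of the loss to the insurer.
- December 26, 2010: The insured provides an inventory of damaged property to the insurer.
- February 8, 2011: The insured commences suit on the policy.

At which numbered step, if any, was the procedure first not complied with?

Step 1

Step 1: the window is 3–48 days after October 17, 2010 (when the loss occurs), so October 20, 2010 through December 4, 2010; done December 9, 2010 — 5 days after the window closed.
No need to go further; step 1 was not satisfied.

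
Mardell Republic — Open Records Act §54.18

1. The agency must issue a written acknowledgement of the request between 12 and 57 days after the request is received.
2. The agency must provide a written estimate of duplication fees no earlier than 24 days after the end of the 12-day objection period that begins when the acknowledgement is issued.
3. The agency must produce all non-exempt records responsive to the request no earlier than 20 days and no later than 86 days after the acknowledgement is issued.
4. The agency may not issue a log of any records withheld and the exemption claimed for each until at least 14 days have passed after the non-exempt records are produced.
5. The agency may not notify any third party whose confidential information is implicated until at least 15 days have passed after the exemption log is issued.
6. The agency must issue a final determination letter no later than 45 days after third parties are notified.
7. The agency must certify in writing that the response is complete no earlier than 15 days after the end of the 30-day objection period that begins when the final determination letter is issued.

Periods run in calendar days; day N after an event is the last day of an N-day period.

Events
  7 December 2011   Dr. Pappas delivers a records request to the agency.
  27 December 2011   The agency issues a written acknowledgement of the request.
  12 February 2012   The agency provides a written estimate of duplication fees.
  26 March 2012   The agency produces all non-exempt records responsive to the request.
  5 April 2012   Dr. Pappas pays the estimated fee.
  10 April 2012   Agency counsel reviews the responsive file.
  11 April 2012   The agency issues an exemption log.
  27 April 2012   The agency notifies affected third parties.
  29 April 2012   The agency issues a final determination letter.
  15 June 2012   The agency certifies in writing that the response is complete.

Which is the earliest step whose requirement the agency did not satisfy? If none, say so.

(1) the permitted window runs from 7 December 2011 + 12 = 19 December 2011 to 7 December 2011 + 57 = 2 February 2012; done 27 December 2011 — within the window.
(2) permitted from 8 January 2012 + 24 days = 1 February 2012 onward; done 12 February 2012 — permitted.
(3) the permitted window runs from 27 December 2011 + 20 = 16 January 2012 to 27 December 2011 + 86 = 22 March 2012; 26 March 2012 is 4 days past the end of the window.
Later steps need not be reached.

Step 3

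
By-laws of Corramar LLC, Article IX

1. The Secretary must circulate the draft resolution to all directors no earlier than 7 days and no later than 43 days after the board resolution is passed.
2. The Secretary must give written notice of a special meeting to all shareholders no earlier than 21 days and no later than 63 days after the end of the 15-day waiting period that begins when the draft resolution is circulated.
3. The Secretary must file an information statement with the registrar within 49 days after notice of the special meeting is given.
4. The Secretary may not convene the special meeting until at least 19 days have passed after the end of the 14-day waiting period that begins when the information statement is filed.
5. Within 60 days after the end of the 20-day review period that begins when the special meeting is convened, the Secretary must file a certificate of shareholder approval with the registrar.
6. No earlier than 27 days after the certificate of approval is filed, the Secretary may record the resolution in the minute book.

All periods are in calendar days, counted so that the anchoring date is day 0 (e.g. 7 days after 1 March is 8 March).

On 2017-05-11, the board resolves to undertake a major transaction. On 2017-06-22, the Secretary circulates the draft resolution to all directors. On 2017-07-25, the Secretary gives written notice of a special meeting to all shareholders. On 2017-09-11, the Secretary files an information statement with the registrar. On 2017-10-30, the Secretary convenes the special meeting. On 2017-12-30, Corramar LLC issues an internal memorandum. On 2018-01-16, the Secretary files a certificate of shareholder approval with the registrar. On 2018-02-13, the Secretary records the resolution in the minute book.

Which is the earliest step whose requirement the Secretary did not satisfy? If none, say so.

Step 1: the window is 7–43 days after 2017-05-11 (when the board resolution is passed), so 2017-05-18 through 2017-06-23; done 2017-06-22 — within the window.
Step 2: the window is 21–63 days after 2017-07-07 (end of the 15-day waiting period, which began when the draft resolution is circulated on 2017-06-22), so 2017-07-28 through 2017-09-08; 2017-07-25 is 3 days too early.
The procedure was therefore not followed at step 2.

Step 2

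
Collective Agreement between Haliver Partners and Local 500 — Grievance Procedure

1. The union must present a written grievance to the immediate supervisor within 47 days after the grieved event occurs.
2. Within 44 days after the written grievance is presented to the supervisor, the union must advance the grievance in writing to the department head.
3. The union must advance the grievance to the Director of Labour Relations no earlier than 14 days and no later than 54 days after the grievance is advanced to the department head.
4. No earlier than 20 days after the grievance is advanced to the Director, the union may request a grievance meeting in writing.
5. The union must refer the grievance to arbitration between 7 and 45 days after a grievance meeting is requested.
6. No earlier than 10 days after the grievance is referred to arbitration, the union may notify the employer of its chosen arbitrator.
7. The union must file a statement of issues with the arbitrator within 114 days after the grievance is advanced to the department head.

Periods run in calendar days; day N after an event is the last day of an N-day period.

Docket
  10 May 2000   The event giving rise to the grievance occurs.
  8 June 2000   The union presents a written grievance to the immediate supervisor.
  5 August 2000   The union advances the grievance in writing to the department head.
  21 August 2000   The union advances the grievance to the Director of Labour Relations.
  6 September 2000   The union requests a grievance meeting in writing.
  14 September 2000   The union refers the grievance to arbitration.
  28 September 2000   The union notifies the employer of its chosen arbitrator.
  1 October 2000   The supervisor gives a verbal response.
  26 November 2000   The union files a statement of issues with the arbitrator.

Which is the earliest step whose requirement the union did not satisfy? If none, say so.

Step 1: 47 days after 10 May 2000 (when the grieved event occurs) is 26 June 2000; done 8 June 2000 — timely.
Step 2: 44 days after 8 June 2000 (when the written grievance is presented to the supervisor) is 22 July 2000; done 5 August 2000 — 14 days late.

Step 2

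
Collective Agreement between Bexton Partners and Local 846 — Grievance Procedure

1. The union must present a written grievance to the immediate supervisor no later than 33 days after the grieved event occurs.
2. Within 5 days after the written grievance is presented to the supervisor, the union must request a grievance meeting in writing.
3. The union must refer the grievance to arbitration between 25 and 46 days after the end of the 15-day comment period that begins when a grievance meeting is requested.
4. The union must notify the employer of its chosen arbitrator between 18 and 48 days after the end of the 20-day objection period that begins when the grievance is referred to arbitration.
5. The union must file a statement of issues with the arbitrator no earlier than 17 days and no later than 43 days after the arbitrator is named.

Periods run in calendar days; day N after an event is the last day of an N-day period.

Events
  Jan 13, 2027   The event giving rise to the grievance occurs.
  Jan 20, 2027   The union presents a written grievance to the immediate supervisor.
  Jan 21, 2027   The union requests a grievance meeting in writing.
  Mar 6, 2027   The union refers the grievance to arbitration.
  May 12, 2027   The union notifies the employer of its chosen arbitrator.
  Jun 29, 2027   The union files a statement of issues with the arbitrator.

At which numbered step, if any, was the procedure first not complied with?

Step 5

(1) due by Jan 13, 2027 + 33 days = Feb 15, 2027; completed Jan 20, 2027, before the deadline.
(2) due by Jan 20, 2027 + 5 days = Jan 25, 2027; done Jan 21, 2027 — timely.
(3) the permitted window runs from Feb 5, 2027 + 25 = Mar 2, 2027 to Feb 5, 2027 + 46 = Mar 23, 2027; done Mar 6, 2027 — within the window.
(4) the permitted window runs from Mar 26, 2027 + 18 = Apr 13, 2027 to Mar 26, 2027 + 48 = May 13, 2027; done May 12, 2027, which is between those dates.
(5) the permitted window runs from May 12, 2027 + 17 = May 29, 2027 to May 12, 2027 + 43 = Jun 24, 2027; Jun 29, 2027 is 5 days past the end of the window.
The procedure was therefore not followed at step 5.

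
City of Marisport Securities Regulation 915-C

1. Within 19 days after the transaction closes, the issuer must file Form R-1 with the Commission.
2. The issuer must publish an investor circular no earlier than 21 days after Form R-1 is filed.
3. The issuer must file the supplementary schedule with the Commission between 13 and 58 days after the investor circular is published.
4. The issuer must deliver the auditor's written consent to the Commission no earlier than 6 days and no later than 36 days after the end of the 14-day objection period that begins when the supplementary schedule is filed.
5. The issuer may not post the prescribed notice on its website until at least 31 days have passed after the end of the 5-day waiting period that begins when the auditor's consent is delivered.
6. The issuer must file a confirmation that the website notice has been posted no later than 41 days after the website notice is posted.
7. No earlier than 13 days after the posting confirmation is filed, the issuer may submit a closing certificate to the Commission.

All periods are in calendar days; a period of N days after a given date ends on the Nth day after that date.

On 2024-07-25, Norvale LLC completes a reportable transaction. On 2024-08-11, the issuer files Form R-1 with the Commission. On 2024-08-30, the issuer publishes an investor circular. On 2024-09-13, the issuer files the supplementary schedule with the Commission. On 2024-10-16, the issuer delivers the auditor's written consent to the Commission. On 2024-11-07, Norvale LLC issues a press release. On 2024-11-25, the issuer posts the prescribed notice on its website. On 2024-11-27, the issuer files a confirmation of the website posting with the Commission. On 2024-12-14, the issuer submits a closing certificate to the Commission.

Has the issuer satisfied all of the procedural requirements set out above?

No

Step 1: 19 days after 2024-07-25 (when the transaction closes) is 2024-08-13; completed 2024-08-11, before the deadline.
Step 2: the earliest permitted date is 21 days after 2024-08-11 (when Form R-1 is filed), i.e. 2024-09-01; 2024-08-30 is 2 days before the earliest permitted date.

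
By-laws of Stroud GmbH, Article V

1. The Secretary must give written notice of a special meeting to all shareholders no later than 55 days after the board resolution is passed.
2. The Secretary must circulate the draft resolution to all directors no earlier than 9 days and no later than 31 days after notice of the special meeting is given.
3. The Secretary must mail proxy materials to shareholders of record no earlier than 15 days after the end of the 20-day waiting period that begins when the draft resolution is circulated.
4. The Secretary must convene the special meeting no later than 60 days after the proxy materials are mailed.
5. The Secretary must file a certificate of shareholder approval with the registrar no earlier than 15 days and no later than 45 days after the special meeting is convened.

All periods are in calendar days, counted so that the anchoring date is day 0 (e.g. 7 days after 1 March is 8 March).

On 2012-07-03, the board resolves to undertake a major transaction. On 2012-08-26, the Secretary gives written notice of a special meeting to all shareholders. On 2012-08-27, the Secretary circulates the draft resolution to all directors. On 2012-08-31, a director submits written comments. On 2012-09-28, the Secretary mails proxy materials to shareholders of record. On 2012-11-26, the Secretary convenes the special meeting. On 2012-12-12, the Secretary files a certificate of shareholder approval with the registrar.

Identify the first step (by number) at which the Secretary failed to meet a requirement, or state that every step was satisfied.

Step 2

Step 1: 55 days after 2012-07-03 (when the board resolution is passed) is 2012-08-27; 2012-08-26 is within that limit.
Step 2: the window is 9–31 days after 2012-08-26 (when notice of the special meeting is given), so 2012-09-04 through 2012-09-26; 2012-08-27 is 8 days too early.
No need to go further; step 2 was not satisfied.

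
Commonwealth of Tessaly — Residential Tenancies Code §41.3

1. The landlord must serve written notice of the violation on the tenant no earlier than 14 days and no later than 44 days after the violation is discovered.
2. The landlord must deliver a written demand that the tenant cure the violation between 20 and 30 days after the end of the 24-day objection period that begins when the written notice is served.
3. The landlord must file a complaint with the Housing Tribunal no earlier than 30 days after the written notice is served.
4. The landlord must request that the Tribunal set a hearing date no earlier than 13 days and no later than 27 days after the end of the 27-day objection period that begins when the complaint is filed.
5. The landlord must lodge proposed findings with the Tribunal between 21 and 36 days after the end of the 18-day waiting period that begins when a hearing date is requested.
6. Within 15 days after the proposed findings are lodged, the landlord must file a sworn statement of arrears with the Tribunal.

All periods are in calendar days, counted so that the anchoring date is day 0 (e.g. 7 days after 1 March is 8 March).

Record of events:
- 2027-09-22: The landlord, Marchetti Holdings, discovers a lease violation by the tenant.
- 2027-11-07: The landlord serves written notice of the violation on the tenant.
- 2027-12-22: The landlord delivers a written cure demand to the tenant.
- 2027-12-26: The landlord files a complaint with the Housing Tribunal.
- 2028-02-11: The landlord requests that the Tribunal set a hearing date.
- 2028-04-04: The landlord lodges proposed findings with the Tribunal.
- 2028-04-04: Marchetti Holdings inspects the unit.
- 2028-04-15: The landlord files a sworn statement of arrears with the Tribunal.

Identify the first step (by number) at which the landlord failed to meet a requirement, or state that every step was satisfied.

Step 1

Step 1: the window is 14–44 days after 2027-09-22 (when the violation is discovered), so 2027-10-06 through 2027-11-05; done 2027-11-07 — 2 days after the window closed.
The procedure was therefore not followed at step 1.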